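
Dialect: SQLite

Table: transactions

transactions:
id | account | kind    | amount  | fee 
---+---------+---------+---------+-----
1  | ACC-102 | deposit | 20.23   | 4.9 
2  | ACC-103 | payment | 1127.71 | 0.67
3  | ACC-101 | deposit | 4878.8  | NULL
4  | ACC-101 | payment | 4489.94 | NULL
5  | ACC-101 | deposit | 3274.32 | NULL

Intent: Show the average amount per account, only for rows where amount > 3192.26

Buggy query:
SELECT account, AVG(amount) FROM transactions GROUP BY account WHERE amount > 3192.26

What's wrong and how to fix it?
Bug: WHERE cannot follow GROUP BY

Fix: Place WHERE between FROM and GROUP BY

Corrected query:
SELECT account, AVG(amount) FROM transactions WHERE amount > 3192.26 GROUP BY account

Result:
account | AVG(amount)
--------+------------
ACC-101 | 4214.353333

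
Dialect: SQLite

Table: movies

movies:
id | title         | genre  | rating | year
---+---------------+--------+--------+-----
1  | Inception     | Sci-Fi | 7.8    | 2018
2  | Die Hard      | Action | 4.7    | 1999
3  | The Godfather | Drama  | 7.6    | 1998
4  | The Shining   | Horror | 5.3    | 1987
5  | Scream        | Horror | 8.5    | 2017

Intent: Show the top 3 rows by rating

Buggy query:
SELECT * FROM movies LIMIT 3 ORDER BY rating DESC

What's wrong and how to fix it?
Bug: LIMIT must come after ORDER BY

Fix: Sort with ORDER BY, then apply LIMIT

Corrected query:
SELECT * FROM movies ORDER BY rating DESC LIMIT 3

Result:
id | title         | genre  | rating | year
---+---------------+--------+--------+-----
5  | Scream        | Horror | 8.5    | 2017
1  | Inception     | Sci-Fi | 7.8    | 2018
3  | The Godfather | Drama  | 7.6    | 1998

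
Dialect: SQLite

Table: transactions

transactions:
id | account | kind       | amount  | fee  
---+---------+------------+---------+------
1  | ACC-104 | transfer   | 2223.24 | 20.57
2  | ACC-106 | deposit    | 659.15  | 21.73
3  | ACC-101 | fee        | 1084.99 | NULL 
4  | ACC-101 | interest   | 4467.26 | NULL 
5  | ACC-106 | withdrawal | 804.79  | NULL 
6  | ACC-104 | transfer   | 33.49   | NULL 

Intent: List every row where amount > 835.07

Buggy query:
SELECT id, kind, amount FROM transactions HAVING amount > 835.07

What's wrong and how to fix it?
Bug: HAVING filters the output of aggregation, but this query has no GROUP BY and no aggregate functions, so SQLite rejects it (HAVING clause on a non-aggregate query); the condition here is per row

Fix: Replace HAVING with WHERE since the condition applies to individual rows

Corrected query:
SELECT id, kind, amount FROM transactions WHERE amount > 835.07

Result:
id | kind     | amount 
---+----------+--------
1  | transfer | 2223.24
3  | fee      | 1084.99
4  | interest | 4467.26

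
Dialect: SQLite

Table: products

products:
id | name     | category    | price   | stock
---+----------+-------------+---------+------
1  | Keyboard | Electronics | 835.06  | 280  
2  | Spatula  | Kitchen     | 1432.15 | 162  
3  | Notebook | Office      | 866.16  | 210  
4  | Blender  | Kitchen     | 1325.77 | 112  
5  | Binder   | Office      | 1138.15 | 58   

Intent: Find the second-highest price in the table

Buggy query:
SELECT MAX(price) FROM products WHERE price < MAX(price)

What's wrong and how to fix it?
Bug: MAX(price) on the right of the comparison is an aggregate-in-WHERE error

Fix: Compute the overall MAX in a subquery, then take MAX of rows below it

Corrected query:
SELECT MAX(price) FROM products WHERE price < (SELECT MAX(price) FROM products)

Result:
MAX(price)
----------
1325.77   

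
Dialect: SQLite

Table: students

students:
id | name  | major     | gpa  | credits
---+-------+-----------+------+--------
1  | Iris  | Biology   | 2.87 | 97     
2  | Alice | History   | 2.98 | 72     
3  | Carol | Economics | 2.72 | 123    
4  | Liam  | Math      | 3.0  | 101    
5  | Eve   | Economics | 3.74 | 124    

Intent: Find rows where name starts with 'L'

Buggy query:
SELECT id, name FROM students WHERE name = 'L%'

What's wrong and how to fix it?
Bug: Wildcards only work with LIKE; '=' treats '%' as a literal character

Fix: Use LIKE for wildcard pattern matching

Corrected query:
SELECT id, name FROM students WHERE name LIKE 'L%'

Result:
id | name
---+-----
4  | Liam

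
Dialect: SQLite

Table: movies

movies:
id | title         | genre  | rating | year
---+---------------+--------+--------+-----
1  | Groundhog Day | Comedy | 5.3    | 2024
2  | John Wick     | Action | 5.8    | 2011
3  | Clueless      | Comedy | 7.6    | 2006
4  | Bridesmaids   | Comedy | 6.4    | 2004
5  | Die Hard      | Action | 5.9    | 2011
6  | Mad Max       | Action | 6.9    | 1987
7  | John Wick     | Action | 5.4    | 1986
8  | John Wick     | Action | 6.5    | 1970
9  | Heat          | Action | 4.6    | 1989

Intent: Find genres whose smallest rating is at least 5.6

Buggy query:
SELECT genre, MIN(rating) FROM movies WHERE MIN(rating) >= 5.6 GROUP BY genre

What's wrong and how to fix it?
Bug: Aggregates like MIN are computed per group after WHERE runs

Fix: Replace WHERE with HAVING after the GROUP BY

Corrected query:
SELECT genre, MIN(rating) FROM movies GROUP BY genre HAVING MIN(rating) >= 5.6

Result:
(no rows)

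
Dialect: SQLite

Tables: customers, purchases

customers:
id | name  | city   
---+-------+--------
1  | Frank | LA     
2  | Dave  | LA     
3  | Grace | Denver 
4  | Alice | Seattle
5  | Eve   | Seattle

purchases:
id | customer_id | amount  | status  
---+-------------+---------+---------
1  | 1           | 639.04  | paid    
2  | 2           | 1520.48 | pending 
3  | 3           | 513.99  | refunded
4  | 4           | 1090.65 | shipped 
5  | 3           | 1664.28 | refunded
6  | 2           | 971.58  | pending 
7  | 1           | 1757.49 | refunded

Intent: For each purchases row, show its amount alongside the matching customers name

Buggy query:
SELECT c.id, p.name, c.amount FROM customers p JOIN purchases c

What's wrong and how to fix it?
Bug: JOIN with no ON clause produces a cartesian product; every purchases row pairs with every customers row

Fix: Add ON c.customer_id = p.id to the JOIN

Corrected query:
SELECT c.id, p.name, c.amount FROM customers p JOIN purchases c ON c.customer_id = p.id

Result:
id | name  | amount 
---+-------+--------
1  | Frank | 639.04 
2  | Dave  | 1520.48
3  | Grace | 513.99 
4  | Alice | 1090.65
5  | Grace | 1664.28
6  | Dave  | 971.58 
7  | Frank | 1757.49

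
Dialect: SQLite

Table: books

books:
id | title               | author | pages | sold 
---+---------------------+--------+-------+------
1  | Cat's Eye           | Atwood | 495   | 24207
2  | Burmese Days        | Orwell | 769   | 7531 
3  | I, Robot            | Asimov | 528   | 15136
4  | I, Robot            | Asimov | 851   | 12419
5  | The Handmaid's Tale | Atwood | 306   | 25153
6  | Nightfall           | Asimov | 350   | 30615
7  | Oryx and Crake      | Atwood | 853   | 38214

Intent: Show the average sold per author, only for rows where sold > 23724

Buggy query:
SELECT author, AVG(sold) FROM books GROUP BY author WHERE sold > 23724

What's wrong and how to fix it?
Bug: Row-level WHERE must come before GROUP BY in the clause order

Fix: Place WHERE between FROM and GROUP BY

Corrected query:
SELECT author, AVG(sold) FROM books WHERE sold > 23724 GROUP BY author

Result:
author | AVG(sold)   
-------+-------------
Asimov | 30615       
Atwood | 29191.333333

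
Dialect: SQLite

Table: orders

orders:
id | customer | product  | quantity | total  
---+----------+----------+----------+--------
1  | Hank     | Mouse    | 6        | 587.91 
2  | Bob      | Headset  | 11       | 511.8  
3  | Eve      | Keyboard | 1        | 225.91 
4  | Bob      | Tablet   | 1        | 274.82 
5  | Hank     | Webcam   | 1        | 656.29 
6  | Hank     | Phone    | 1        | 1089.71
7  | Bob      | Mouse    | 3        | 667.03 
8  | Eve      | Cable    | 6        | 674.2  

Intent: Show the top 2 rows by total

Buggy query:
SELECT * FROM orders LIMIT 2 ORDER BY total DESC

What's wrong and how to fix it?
Bug: ORDER BY cannot follow LIMIT; LIMIT is the final clause

Fix: Swap the clauses: ORDER BY first, then LIMIT

Corrected query:
SELECT * FROM orders ORDER BY total DESC LIMIT 2

Result:
id | customer | product | quantity | total  
---+----------+---------+----------+--------
6  | Hank     | Phone   | 1        | 1089.71
8  | Eve      | Cable   | 6        | 674.2  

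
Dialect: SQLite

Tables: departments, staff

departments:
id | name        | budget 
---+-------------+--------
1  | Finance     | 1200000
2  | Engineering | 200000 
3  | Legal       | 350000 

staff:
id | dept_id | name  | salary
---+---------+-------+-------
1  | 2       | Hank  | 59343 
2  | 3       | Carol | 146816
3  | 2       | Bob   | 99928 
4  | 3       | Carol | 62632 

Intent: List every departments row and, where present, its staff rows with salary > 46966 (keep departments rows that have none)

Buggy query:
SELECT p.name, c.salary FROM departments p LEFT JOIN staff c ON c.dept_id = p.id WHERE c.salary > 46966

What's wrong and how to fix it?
Bug: Filtering c.salary in WHERE discards the NULL rows produced by LEFT JOIN, turning it into an inner join

Fix: Move the right-table condition into the ON clause so unmatched parents are kept

Corrected query:
SELECT p.name, c.salary FROM departments p LEFT JOIN staff c ON c.dept_id = p.id AND c.salary > 46966

Result:
name        | salary
------------+-------
Finance     | NULL  
Engineering | 59343 
Engineering | 99928 
Legal       | 62632 
Legal       | 146816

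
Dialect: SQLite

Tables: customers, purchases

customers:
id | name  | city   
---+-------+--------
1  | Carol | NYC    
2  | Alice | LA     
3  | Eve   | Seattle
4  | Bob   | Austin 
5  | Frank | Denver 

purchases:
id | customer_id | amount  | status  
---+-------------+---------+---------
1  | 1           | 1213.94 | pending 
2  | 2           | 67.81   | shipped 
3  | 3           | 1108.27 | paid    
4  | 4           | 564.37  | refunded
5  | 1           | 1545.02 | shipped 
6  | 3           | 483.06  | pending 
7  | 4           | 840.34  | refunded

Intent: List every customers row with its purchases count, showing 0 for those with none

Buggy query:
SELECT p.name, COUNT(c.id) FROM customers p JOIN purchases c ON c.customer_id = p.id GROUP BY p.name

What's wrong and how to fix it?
Bug: An inner join excludes parents with zero children

Fix: Use LEFT JOIN so parents without children still appear (COUNT(c.id) gives 0)

Corrected query:
SELECT p.name, COUNT(c.id) FROM customers p LEFT JOIN purchases c ON c.customer_id = p.id GROUP BY p.name

Result:
name  | COUNT(c.id)
------+------------
Alice | 1          
Bob   | 2          
Carol | 2          
Eve   | 2          
Frank | 0          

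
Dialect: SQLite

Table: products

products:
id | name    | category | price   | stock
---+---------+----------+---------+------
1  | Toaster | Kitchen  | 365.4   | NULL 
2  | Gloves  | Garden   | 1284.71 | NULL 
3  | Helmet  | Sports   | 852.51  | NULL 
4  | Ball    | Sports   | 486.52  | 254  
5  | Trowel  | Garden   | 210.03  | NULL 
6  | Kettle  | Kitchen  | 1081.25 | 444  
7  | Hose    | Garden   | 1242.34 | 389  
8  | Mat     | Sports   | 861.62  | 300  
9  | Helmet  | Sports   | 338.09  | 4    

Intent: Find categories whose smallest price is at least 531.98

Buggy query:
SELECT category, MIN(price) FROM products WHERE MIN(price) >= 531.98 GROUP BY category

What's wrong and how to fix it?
Bug: Aggregates like MIN are computed per group after WHERE runs

Fix: Use HAVING for the per-group MIN condition

Corrected query:
SELECT category, MIN(price) FROM products GROUP BY category HAVING MIN(price) >= 531.98

Result:
(no rows)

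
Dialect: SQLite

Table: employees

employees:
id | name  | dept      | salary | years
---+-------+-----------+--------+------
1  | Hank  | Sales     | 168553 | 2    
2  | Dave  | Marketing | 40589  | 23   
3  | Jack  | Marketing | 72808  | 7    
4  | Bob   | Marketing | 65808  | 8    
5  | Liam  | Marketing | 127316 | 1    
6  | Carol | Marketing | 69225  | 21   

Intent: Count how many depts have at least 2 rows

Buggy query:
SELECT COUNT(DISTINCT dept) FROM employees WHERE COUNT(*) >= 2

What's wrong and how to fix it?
Bug: COUNT(*) cannot appear in WHERE; the per-group count doesn't exist yet

Fix: Use a subquery that GROUPs and filters with HAVING, then count its rows

Corrected query:
SELECT COUNT(*) FROM (SELECT dept FROM employees GROUP BY dept HAVING COUNT(*) >= 2)

Result:
COUNT(*)
--------
1       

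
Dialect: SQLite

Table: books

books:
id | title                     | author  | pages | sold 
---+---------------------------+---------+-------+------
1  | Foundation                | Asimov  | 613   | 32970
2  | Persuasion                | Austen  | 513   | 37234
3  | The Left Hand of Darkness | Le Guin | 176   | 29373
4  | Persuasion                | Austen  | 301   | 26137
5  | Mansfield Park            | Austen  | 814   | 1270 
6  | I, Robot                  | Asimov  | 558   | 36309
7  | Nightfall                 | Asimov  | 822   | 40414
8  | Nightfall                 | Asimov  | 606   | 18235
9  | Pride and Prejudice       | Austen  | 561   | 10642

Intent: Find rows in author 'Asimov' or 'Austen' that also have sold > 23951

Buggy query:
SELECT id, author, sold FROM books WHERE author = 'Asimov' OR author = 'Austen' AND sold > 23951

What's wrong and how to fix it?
Bug: Without parentheses, AND is evaluated before OR, so the sold filter only applies to the 'Austen' branch

Fix: Add parentheses around the OR so the AND applies to both alternatives

Corrected query:
SELECT id, author, sold FROM books WHERE (author = 'Asimov' OR author = 'Austen') AND sold > 23951

Result:
id | author | sold 
---+--------+------
1  | Asimov | 32970
2  | Austen | 37234
4  | Austen | 26137
6  | Asimov | 36309
7  | Asimov | 40414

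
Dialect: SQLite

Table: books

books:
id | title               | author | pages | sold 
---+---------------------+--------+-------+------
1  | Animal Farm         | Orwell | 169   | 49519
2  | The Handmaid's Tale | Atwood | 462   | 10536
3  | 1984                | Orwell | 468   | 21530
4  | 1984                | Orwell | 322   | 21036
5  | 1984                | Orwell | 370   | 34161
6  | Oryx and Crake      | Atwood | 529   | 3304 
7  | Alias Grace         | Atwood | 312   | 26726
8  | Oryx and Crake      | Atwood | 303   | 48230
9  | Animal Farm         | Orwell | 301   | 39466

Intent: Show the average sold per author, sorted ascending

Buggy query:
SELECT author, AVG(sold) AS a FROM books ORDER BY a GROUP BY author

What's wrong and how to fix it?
Bug: ORDER BY appears before GROUP BY; SQL clause order requires GROUP BY first

Fix: Move ORDER BY to the end, after GROUP BY

Corrected query:
SELECT author, AVG(sold) AS a FROM books GROUP BY author ORDER BY a

Result:
author | a      
-------+--------
Atwood | 22199  
Orwell | 33142.4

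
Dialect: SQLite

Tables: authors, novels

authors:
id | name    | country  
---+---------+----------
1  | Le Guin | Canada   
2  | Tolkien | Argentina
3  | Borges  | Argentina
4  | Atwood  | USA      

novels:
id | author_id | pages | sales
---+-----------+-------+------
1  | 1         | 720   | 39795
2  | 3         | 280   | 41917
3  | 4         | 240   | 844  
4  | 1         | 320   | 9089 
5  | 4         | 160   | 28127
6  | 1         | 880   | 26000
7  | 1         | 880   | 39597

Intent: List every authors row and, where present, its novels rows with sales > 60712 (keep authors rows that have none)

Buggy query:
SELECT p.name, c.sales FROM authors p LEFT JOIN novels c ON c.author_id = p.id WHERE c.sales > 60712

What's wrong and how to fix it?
Bug: A WHERE condition on the right-hand table after LEFT JOIN drops unmatched parents

Fix: Put 'c.sales > 60712' in the JOIN's ON clause instead of WHERE

Corrected query:
SELECT p.name, c.sales FROM authors p LEFT JOIN novels c ON c.author_id = p.id AND c.sales > 60712

Result:
name    | sales
--------+------
Le Guin | NULL 
Tolkien | NULL 
Borges  | NULL 
Atwood  | NULL 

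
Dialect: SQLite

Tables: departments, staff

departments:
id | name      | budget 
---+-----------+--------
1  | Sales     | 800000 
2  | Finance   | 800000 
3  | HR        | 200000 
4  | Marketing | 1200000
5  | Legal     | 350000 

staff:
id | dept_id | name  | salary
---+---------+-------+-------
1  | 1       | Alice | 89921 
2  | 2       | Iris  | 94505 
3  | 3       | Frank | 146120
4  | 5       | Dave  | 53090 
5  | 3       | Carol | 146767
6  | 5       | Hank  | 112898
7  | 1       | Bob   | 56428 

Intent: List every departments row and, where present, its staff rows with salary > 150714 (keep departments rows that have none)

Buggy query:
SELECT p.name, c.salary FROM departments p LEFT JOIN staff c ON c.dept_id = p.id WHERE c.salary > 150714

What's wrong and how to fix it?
Bug: A WHERE condition on the right-hand table after LEFT JOIN drops unmatched parents

Fix: Move the right-table condition into the ON clause so unmatched parents are kept

Corrected query:
SELECT p.name, c.salary FROM departments p LEFT JOIN staff c ON c.dept_id = p.id AND c.salary > 150714

Result:
name      | salary
----------+-------
Sales     | NULL  
Finance   | NULL  
HR        | NULL  
Marketing | NULL  
Legal     | NULL  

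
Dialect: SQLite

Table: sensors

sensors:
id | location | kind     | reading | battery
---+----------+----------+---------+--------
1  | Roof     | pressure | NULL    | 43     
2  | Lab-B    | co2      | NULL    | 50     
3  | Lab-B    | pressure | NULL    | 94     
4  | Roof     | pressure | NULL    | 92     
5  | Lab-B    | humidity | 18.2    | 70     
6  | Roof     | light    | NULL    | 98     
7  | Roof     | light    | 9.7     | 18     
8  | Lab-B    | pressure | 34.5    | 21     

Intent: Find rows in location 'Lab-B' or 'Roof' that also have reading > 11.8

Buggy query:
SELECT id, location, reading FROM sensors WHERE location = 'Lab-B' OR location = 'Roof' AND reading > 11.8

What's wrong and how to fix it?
Bug: Without parentheses, AND is evaluated before OR, so the reading filter only applies to the 'Roof' branch

Fix: Group the OR with parentheses (or use IN), then AND the threshold

Corrected query:
SELECT id, location, reading FROM sensors WHERE (location = 'Lab-B' OR location = 'Roof') AND reading > 11.8

Result:
id | location | reading
---+----------+--------
5  | Lab-B    | 18.2   
8  | Lab-B    | 34.5   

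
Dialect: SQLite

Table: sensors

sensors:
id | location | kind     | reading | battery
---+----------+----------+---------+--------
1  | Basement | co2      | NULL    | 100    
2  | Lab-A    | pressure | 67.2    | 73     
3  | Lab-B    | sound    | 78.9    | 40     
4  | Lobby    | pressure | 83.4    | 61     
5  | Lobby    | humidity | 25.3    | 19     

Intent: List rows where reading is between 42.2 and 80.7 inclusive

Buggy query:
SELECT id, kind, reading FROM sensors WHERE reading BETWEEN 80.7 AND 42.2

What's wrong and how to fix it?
Bug: The bounds are reversed; BETWEEN a AND b requires a <= b to match anything

Fix: Swap the bounds so the smaller value comes first

Corrected query:
SELECT id, kind, reading FROM sensors WHERE reading BETWEEN 42.2 AND 80.7

Result:
id | kind     | reading
---+----------+--------
2  | pressure | 67.2   
3  | sound    | 78.9   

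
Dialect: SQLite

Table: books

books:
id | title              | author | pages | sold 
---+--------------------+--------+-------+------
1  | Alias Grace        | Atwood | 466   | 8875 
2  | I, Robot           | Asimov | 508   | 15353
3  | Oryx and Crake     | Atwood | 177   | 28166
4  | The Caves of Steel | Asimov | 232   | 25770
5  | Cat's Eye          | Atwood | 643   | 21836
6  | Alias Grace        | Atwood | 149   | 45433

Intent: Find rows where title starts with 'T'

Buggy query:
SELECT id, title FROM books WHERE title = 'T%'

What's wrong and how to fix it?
Bug: Wildcards only work with LIKE; '=' treats '%' as a literal character

Fix: Use LIKE for wildcard pattern matching

Corrected query:
SELECT id, title FROM books WHERE title LIKE 'T%'

Result:
id | title             
---+-------------------
4  | The Caves of Steel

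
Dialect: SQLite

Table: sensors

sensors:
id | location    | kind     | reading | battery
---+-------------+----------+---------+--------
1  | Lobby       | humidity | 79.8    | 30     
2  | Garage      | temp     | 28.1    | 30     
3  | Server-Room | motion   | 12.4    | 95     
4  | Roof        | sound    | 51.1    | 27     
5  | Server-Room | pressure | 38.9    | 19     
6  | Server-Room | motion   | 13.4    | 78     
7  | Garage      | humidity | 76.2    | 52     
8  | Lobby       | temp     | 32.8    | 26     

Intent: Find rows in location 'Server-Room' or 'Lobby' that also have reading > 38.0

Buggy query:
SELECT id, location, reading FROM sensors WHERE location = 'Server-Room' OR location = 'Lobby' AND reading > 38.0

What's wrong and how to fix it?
Bug: Without parentheses, AND is evaluated before OR, so the reading filter only applies to the 'Lobby' branch

Fix: Add parentheses around the OR so the AND applies to both alternatives

Corrected query:
SELECT id, location, reading FROM sensors WHERE (location = 'Server-Room' OR location = 'Lobby') AND reading > 38.0

Result:
id | location    | reading
---+-------------+--------
1  | Lobby       | 79.8   
5  | Server-Room | 38.9   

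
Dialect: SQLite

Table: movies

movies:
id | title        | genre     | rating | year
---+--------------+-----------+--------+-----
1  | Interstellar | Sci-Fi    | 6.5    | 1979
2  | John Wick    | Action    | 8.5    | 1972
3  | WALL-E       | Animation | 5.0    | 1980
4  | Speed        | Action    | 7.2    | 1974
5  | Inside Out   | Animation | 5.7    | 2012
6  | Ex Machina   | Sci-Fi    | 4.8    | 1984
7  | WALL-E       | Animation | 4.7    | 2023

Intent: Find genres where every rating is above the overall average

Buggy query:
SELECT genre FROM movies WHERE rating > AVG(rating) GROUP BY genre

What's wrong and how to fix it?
Bug: WHERE evaluates per row before aggregation, so AVG() is unavailable

Fix: Use a subquery for AVG and a HAVING MIN(...) filter so the condition holds for every row in the group

Corrected query:
SELECT genre FROM movies GROUP BY genre HAVING MIN(rating) > (SELECT AVG(rating) FROM movies)

Result:
genre 
------
Action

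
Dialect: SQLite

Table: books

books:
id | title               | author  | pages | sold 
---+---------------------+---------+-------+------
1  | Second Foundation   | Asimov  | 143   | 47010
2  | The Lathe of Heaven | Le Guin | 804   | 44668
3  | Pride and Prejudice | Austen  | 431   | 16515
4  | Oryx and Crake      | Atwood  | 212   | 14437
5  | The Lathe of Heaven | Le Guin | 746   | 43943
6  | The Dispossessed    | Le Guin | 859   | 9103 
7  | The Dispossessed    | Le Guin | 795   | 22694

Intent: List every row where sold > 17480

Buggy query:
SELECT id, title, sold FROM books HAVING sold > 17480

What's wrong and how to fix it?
Bug: HAVING filters the output of aggregation, but this query has no GROUP BY and no aggregate functions, so SQLite rejects it (HAVING clause on a non-aggregate query); the condition here is per row

Fix: Use WHERE for row-level filtering

Corrected query:
SELECT id, title, sold FROM books WHERE sold > 17480

Result:
id | title               | sold 
---+---------------------+------
1  | Second Foundation   | 47010
2  | The Lathe of Heaven | 44668
5  | The Lathe of Heaven | 43943
7  | The Dispossessed    | 22694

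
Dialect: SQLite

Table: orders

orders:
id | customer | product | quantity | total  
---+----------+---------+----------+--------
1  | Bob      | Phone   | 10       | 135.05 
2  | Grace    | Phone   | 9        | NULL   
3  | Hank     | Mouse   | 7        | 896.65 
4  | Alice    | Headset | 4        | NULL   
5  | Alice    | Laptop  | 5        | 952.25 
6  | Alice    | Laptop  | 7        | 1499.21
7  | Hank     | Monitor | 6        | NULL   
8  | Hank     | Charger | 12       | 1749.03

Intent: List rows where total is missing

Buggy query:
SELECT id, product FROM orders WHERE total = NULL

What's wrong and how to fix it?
Bug: '= NULL' is always unknown in SQL three-valued logic, so no rows match

Fix: Replace '= NULL' with 'IS NULL'

Corrected query:
SELECT id, product FROM orders WHERE total IS NULL

Result:
id | product
---+--------
2  | Phone  
4  | Headset
7  | Monitor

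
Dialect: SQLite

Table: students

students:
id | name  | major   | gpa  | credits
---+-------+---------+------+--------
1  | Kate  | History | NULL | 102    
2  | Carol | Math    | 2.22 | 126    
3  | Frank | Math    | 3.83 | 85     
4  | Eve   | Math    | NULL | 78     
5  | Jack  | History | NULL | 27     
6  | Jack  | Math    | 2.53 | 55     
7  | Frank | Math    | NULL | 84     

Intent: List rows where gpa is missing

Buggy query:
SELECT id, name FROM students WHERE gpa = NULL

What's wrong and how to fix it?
Bug: '= NULL' is always unknown in SQL three-valued logic, so no rows match

Fix: Use IS NULL to test for NULL

Corrected query:
SELECT id, name FROM students WHERE gpa IS NULL

Result:
id | name 
---+------
1  | Kate 
4  | Eve  
5  | Jack 
7  | Frank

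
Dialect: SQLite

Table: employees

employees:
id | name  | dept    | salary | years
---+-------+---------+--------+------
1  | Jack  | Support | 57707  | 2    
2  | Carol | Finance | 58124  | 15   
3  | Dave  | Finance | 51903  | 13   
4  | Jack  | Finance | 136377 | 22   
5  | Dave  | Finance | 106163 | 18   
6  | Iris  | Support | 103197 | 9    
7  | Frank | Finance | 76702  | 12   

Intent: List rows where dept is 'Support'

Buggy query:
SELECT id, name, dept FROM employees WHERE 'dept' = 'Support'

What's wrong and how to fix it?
Bug: 'dept' in single quotes is a string literal, not the column; the comparison is literal-vs-literal and never true

Fix: Reference the column as dept without single quotes

Corrected query:
SELECT id, name, dept FROM employees WHERE dept = 'Support'

Result:
id | name | dept   
---+------+--------
1  | Jack | Support
6  | Iris | Support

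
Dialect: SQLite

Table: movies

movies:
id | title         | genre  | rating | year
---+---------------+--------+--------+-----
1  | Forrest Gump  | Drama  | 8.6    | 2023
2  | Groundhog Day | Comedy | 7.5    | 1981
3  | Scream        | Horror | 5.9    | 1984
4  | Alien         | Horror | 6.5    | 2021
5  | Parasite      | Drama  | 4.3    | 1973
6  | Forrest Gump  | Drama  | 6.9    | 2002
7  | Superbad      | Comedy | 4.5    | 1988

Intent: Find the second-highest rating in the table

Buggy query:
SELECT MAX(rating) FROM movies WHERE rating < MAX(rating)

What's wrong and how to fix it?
Bug: The inner MAX is an aggregate inside WHERE, which is not allowed

Fix: Compute the overall MAX in a subquery, then take MAX of rows below it

Corrected query:
SELECT MAX(rating) FROM movies WHERE rating < (SELECT MAX(rating) FROM movies)

Result:
MAX(rating)
-----------
7.5        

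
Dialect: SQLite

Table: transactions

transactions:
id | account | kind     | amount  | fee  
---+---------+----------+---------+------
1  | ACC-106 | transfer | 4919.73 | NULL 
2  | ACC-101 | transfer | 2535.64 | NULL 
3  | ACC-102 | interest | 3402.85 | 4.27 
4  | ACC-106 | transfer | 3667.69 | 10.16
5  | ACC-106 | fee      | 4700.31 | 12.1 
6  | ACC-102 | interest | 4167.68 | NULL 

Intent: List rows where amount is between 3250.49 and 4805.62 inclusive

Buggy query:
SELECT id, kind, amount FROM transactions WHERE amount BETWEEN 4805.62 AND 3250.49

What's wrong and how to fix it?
Bug: The bounds are reversed; BETWEEN a AND b requires a <= b to match anything

Fix: Write BETWEEN 3250.49 AND 4805.62

Corrected query:
SELECT id, kind, amount FROM transactions WHERE amount BETWEEN 3250.49 AND 4805.62

Result:
id | kind     | amount 
---+----------+--------
3  | interest | 3402.85
4  | transfer | 3667.69
5  | fee      | 4700.31
6  | interest | 4167.68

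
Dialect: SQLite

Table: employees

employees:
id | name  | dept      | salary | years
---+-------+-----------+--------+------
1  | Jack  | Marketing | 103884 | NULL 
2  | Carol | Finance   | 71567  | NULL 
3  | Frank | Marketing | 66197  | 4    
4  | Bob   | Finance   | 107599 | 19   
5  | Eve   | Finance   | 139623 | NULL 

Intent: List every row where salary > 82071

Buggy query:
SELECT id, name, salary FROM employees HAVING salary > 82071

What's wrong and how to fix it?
Bug: HAVING filters the output of aggregation, but this query has no GROUP BY and no aggregate functions, so SQLite rejects it (HAVING clause on a non-aggregate query); the condition here is per row

Fix: Replace HAVING with WHERE since the condition applies to individual rows

Corrected query:
SELECT id, name, salary FROM employees WHERE salary > 82071

Result:
id | name | salary
---+------+-------
1  | Jack | 103884
4  | Bob  | 107599
5  | Eve  | 139623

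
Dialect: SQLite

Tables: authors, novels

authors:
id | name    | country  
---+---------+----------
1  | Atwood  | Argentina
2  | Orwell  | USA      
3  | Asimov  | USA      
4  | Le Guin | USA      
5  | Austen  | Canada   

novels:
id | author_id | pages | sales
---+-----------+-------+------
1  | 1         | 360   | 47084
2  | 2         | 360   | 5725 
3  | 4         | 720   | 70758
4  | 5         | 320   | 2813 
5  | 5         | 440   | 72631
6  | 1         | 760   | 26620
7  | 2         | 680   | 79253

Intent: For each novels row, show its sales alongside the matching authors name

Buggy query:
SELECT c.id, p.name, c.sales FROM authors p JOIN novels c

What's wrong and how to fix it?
Bug: JOIN with no ON clause produces a cartesian product; every novels row pairs with every authors row

Fix: Specify the join condition linking the foreign key to the parent id

Corrected query:
SELECT c.id, p.name, c.sales FROM authors p JOIN novels c ON c.author_id = p.id

Result:
id | name    | sales
---+---------+------
1  | Atwood  | 47084
2  | Orwell  | 5725 
3  | Le Guin | 70758
4  | Austen  | 2813 
5  | Austen  | 72631
6  | Atwood  | 26620
7  | Orwell  | 79253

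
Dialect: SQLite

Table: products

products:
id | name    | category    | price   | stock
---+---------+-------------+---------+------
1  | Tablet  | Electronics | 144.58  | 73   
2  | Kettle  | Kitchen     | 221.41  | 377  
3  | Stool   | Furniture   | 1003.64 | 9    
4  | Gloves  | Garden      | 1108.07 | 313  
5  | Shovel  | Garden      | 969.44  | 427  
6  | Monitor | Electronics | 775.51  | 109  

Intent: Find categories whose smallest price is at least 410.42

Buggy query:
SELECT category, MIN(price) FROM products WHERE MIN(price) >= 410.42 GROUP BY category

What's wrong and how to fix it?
Bug: Aggregates like MIN are computed per group after WHERE runs

Fix: Use HAVING for the per-group MIN condition

Corrected query:
SELECT category, MIN(price) FROM products GROUP BY category HAVING MIN(price) >= 410.42

Result:
category  | MIN(price)
----------+-----------
Furniture | 1003.64   
Garden    | 969.44    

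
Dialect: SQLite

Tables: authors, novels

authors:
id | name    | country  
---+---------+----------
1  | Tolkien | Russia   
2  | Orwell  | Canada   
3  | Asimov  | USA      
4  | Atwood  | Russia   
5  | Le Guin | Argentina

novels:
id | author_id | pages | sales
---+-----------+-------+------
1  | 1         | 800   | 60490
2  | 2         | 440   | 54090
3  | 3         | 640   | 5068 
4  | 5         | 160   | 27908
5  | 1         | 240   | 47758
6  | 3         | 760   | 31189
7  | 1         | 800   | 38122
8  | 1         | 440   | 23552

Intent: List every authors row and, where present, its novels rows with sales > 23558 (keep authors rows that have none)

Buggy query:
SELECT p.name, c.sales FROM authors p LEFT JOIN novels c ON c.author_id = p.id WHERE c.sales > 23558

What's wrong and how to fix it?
Bug: Filtering c.sales in WHERE discards the NULL rows produced by LEFT JOIN, turning it into an inner join

Fix: Move the right-table condition into the ON clause so unmatched parents are kept

Corrected query:
SELECT p.name, c.sales FROM authors p LEFT JOIN novels c ON c.author_id = p.id AND c.sales > 23558

Result:
name    | sales
--------+------
Tolkien | 38122
Tolkien | 47758
Tolkien | 60490
Orwell  | 54090
Asimov  | 31189
Atwood  | NULL 
Le Guin | 27908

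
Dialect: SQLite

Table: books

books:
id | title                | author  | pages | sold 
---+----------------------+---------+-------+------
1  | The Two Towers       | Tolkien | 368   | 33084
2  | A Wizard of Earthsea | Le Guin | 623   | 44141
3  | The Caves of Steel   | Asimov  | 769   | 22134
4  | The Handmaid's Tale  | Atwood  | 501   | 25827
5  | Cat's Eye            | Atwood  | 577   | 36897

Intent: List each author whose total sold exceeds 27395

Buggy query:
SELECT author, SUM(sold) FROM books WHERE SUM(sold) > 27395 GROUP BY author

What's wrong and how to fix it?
Bug: Aggregate functions cannot appear in a WHERE clause

Fix: Use HAVING (which filters groups after aggregation) instead of WHERE

Corrected query:
SELECT author, SUM(sold) FROM books GROUP BY author HAVING SUM(sold) > 27395

Result:
author  | SUM(sold)
--------+----------
Atwood  | 62724    
Le Guin | 44141    
Tolkien | 33084    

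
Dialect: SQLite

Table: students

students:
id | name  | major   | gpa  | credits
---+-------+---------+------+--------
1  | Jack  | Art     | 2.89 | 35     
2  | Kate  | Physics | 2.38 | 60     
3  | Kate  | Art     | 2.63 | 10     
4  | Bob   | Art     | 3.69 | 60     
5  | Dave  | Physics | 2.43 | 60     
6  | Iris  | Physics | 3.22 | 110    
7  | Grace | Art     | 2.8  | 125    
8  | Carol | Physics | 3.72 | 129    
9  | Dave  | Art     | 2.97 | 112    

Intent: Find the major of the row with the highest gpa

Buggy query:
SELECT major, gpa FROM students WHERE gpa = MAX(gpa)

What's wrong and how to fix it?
Bug: WHERE is evaluated per row; an aggregate over the whole table isn't defined there

Fix: Wrap MAX in a scalar subquery so WHERE compares against a single value

Corrected query:
SELECT major, gpa FROM students WHERE gpa = (SELECT MAX(gpa) FROM students)

Result:
major   | gpa 
--------+-----
Physics | 3.72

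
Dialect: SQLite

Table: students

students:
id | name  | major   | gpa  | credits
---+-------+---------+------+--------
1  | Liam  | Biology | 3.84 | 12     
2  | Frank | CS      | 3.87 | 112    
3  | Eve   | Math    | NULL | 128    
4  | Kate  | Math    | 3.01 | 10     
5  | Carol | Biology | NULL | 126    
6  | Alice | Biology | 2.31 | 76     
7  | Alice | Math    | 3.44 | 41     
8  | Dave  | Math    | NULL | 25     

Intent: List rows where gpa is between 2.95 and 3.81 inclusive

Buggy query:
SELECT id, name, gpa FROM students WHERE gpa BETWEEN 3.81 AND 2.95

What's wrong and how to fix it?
Bug: BETWEEN expects the lower bound first; with 3.81 AND 2.95 the range is empty

Fix: Swap the bounds so the smaller value comes first

Corrected query:
SELECT id, name, gpa FROM students WHERE gpa BETWEEN 2.95 AND 3.81

Result:
id | name  | gpa 
---+-------+-----
4  | Kate  | 3.01
7  | Alice | 3.44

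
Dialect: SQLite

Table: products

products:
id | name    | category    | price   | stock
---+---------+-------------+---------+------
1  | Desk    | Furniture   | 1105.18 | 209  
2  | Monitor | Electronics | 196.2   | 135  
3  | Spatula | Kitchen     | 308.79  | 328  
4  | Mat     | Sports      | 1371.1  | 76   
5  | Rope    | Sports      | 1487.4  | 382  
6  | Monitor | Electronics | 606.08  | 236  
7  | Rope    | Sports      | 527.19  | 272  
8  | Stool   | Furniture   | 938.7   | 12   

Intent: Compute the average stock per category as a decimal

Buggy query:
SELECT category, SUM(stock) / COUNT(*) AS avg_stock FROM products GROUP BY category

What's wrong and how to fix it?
Bug: Both operands are integers, so '/' performs integer division and truncates

Fix: Multiply by 1.0 (or CAST to REAL) to force floating-point division

Corrected query:
SELECT category, SUM(stock) * 1.0 / COUNT(*) AS avg_stock FROM products GROUP BY category

Result:
category    | avg_stock 
------------+-----------
Electronics | 185.5     
Furniture   | 110.5     
Kitchen     | 328       
Sports      | 243.333333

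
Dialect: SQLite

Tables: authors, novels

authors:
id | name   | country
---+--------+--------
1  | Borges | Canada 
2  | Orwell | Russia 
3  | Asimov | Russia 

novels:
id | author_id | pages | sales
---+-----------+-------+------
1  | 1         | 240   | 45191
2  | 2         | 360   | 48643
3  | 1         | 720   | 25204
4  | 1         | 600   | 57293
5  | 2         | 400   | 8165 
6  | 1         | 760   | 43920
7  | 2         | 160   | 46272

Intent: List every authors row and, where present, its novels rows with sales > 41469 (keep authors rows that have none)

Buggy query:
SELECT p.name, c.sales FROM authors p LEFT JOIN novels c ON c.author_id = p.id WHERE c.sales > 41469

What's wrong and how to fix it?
Bug: A WHERE condition on the right-hand table after LEFT JOIN drops unmatched parents

Fix: Move the right-table condition into the ON clause so unmatched parents are kept

Corrected query:
SELECT p.name, c.sales FROM authors p LEFT JOIN novels c ON c.author_id = p.id AND c.sales > 41469

Result:
name   | sales
-------+------
Borges | 43920
Borges | 45191
Borges | 57293
Orwell | 46272
Orwell | 48643
Asimov | NULL 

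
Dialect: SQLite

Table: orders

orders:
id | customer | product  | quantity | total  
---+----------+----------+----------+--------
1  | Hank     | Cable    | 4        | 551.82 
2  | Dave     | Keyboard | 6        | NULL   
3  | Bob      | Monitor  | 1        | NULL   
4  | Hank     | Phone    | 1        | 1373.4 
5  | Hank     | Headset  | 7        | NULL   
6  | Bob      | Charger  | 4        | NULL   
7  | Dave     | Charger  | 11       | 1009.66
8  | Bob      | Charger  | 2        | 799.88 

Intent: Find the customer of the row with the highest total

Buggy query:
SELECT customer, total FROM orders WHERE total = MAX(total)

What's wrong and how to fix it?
Bug: MAX(total) is an aggregate and cannot be used directly in WHERE

Fix: Wrap MAX in a scalar subquery so WHERE compares against a single value

Corrected query:
SELECT customer, total FROM orders WHERE total = (SELECT MAX(total) FROM orders)

Result:
customer | total 
---------+-------
Hank     | 1373.4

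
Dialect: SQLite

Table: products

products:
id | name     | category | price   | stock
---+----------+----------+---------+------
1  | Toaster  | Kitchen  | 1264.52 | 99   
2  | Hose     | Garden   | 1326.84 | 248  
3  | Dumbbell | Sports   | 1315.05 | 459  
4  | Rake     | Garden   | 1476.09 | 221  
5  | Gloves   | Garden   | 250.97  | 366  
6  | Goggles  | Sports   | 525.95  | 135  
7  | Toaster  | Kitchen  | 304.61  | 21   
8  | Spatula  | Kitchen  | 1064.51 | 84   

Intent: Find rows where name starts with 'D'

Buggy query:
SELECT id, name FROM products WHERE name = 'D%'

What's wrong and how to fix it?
Bug: '=' compares the literal string including the % character; pattern matching needs LIKE

Fix: Replace '=' with LIKE so 'D%' is treated as a pattern

Corrected query:
SELECT id, name FROM products WHERE name LIKE 'D%'

Result:
id | name    
---+---------
3  | Dumbbell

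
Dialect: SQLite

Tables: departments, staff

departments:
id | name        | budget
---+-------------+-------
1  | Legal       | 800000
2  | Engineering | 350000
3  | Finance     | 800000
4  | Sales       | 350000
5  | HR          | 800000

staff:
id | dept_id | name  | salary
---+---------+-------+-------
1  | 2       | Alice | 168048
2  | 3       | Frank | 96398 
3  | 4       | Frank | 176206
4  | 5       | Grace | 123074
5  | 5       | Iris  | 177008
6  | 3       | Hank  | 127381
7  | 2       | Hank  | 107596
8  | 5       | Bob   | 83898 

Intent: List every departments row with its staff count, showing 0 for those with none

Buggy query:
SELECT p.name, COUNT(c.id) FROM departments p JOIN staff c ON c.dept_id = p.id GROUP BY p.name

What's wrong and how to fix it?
Bug: INNER JOIN drops departments rows that have no matching staff rows

Fix: Switch to LEFT JOIN to retain unmatched parent rows

Corrected query:
SELECT p.name, COUNT(c.id) FROM departments p LEFT JOIN staff c ON c.dept_id = p.id GROUP BY p.name

Result:
name        | COUNT(c.id)
------------+------------
Engineering | 2          
Finance     | 2          
HR          | 3          
Legal       | 0          
Sales       | 1          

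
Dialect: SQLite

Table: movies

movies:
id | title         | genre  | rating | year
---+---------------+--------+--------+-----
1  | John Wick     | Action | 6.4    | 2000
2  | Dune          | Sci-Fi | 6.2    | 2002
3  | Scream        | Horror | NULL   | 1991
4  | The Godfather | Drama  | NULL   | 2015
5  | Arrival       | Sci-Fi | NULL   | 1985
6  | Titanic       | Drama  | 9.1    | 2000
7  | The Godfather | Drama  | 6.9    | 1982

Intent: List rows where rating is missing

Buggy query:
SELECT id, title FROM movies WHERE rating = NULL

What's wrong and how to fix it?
Bug: Comparing to NULL with '=' never matches; NULL = NULL is unknown, not true

Fix: Replace '= NULL' with 'IS NULL'

Corrected query:
SELECT id, title FROM movies WHERE rating IS NULL

Result:
id | title        
---+--------------
3  | Scream       
4  | The Godfather
5  | Arrival      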